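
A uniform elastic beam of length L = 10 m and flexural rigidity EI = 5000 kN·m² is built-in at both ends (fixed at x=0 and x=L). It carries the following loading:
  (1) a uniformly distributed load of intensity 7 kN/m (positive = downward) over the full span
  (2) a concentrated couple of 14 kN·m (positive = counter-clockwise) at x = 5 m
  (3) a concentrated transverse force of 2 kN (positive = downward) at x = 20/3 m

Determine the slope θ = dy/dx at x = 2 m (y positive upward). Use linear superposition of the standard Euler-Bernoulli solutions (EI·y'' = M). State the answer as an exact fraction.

θ(2) = -4099/337500 rad

Load 1 — uniform load w=7 kN/m over full span:
  θ_1 = -wx(L-x)(L-2x)/(12EI) = -7·2·(10-2)·(10-2·2)/(12·5000) = -7/625 rad
Load 2 — applied couple M₀=14 kN·m at a=5 m (b=L-a=5):
  θ_2 = (R_Ax²/2 - M_Ax)/EI  [x≤a] with R_A=21/10, M_A=7/2 = ((21/10)·2²/2 - (7/2)·2)/5000 = -7/12500 rad
Load 3 — point force P=2 kN at a=20/3 m (b=L-a=10/3):
  θ_3 = -Pb²x(2aL-(3a+b)x)/(2L³EI)  [x≤a] = -2·(10/3)²·2·(2·(20/3)·10-(3·(20/3)+(10/3))·2)/(2·10³·5000) = -13/33750 rad
Superposition: θ = Σ θ_i = -4099/337500 rad ≈ -0.012145 rad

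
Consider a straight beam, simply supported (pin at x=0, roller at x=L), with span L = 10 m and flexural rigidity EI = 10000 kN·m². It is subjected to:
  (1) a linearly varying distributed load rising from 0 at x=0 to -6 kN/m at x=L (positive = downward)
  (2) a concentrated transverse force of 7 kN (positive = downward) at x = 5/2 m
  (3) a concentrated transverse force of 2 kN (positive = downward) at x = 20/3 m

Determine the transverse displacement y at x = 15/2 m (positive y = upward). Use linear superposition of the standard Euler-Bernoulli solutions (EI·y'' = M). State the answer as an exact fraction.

y(15/2) = 33067/1658880 m

Load 1 — triangular load w₀=-6 kN/m (0→w₀ over full span):
  y_1 = -w₀x(7L⁴-10L²x²+3x⁴)/(360LEI) = -(-6)·(15/2)·(7·10⁴-10·10²·(15/2)²+3·(15/2)⁴)/(360·10·10000) = 119/4096 m
Load 2 — point force P=7 kN at a=5/2 m (b=L-a=15/2):
  y_2 = -Pa(L-x)(2Lx-a²-x²)/(6LEI)  [x>a] = -7·(5/2)·(10-(15/2))·(2·10·(15/2)-(5/2)²-(15/2)²)/(6·10·10000) = -49/7680 m
Load 3 — point force P=2 kN at a=20/3 m (b=L-a=10/3):
  y_3 = -Pa(L-x)(2Lx-a²-x²)/(6LEI)  [x>a] = -2·(20/3)·(10-(15/2))·(2·10·(15/2)-(20/3)²-(15/2)²)/(6·10·10000) = -71/25920 m
Superposition: y = Σ y_i = 33067/1658880 m ≈ 0.019933 m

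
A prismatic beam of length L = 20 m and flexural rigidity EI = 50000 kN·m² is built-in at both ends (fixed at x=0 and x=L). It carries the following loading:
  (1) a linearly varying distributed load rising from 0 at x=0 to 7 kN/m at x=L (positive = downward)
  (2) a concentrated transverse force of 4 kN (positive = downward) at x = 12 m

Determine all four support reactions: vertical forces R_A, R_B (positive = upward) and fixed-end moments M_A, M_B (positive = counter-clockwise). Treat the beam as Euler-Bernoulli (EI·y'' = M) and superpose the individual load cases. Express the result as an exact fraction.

Load 1 — triangular load w₀=7 kN/m (0→w₀ over full span):
  R_A = 3w₀L/20 = 3·7·20/20 = 21 kN
  M_A = w₀L²/30 = 7·20²/30 = 280/3 kN·m
  R_B = 7w₀L/20 = 7·7·20/20 = 49 kN
  M_B = -w₀L²/20 = -7·20²/20 = -140 kN·m
Load 2 — point force P=4 kN at a=12 m (b=L-a=8):
  R_A = Pb²(3a+b)/L³ = 4·8²·(3·12+8)/20³ = 176/125 kN
  M_A = Pab²/L² = 4·12·8²/20² = 192/25 kN·m
  R_B = Pa²(a+3b)/L³ = 4·12²·(12+3·8)/20³ = 324/125 kN
  M_B = -Pa²b/L² = -4·12²·8/20² = -288/25 kN·m
Superposition: R_A = 2801/125 kN, M_A = 7576/75 kN·m, R_B = 6449/125 kN, M_B = -3788/25 kN·m

R_A = 2801/125 kN, M_A = 7576/75 kN·m, R_B = 6449/125 kN, M_B = -3788/25 kN·m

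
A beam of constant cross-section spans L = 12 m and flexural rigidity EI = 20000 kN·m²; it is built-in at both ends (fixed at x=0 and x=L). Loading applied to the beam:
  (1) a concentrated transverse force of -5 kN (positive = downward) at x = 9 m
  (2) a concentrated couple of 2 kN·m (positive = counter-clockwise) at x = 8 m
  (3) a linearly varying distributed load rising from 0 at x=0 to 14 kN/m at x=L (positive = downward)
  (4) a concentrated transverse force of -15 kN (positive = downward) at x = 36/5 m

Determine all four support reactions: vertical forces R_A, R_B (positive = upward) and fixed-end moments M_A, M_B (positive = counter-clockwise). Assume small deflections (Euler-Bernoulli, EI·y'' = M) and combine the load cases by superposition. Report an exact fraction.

R_A = 139399/7200 kN, M_A = 57329/1200 kN·m, R_B = 321401/7200 kN, M_B = -26577/400 kN·m

Load 1 — point force P=-5 kN at a=9 m (b=L-a=3):
  R_A = Pb²(3a+b)/L³ = (-5)·3²·(3·9+3)/12³ = -25/32 kN
  M_A = Pab²/L² = (-5)·9·3²/12² = -45/16 kN·m
  R_B = Pa²(a+3b)/L³ = (-5)·9²·(9+3·3)/12³ = -135/32 kN
  M_B = -Pa²b/L² = -(-5)·9²·3/12² = 135/16 kN·m
Load 2 — applied couple M₀=2 kN·m at a=8 m (b=L-a=4):
  R_A = 6M₀ab/L³ = 6·2·8·4/12³ = 2/9 kN
  M_A = M₀b(2a-b)/L² = 2·4·(2·8-4)/12² = 2/3 kN·m
  R_B = -6M₀ab/L³ = -6·2·8·4/12³ = -2/9 kN
  M_B = M₀a(2b-a)/L² = 2·8·(2·4-8)/12² = 0 kN·m
Load 3 — triangular load w₀=14 kN/m (0→w₀ over full span):
  R_A = 3w₀L/20 = 3·14·12/20 = 126/5 kN
  M_A = w₀L²/30 = 14·12²/30 = 336/5 kN·m
  R_B = 7w₀L/20 = 7·14·12/20 = 294/5 kN
  M_B = -w₀L²/20 = -14·12²/20 = -504/5 kN·m
Load 4 — point force P=-15 kN at a=36/5 m (b=L-a=24/5):
  R_A = Pb²(3a+b)/L³ = (-15)·(24/5)²·(3·(36/5)+(24/5))/12³ = -132/25 kN
  M_A = Pab²/L² = (-15)·(36/5)·(24/5)²/12² = -432/25 kN·m
  R_B = Pa²(a+3b)/L³ = (-15)·(36/5)²·((36/5)+3·(24/5))/12³ = -243/25 kN
  M_B = -Pa²b/L² = -(-15)·(36/5)²·(24/5)/12² = 648/25 kN·m
Superposition: R_A = 139399/7200 kN, M_A = 57329/1200 kN·m, R_B = 321401/7200 kN, M_B = -26577/400 kN·m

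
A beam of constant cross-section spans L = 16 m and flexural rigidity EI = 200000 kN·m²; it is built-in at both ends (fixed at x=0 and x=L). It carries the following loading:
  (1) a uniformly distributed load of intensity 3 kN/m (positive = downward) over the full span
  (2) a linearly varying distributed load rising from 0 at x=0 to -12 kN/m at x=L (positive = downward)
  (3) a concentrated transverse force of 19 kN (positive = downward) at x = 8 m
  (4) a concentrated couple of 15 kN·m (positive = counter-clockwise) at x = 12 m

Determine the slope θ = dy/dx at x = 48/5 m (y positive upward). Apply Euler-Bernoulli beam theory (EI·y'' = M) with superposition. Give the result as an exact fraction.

θ(48/5) = 7109/62500000 rad

Load 1 — uniform load w=3 kN/m over full span:
  θ_1 = -wx(L-x)(L-2x)/(12EI) = -3·(48/5)·(16-(48/5))·(16-2·(48/5))/(12·200000) = 96/390625 rad
Load 2 — triangular load w₀=-12 kN/m (0→w₀ over full span):
  θ_2 = -w₀(2x(L-x)(L-2x)(x+2L)+x²(L-x)²)/(120LEI) = -(-12)·(2·(48/5)·(16-(48/5))·(16-2·(48/5))·((48/5)+2·16)+(48/5)²·(16-(48/5))²)/(120·16·200000) = -768/1953125 rad
Load 3 — point force P=19 kN at a=8 m (b=L-a=8):
  θ_3 = Pa²(L-x)(2bL-(3b+a)(L-x))/(2L³EI)  [x>a] = 19·8²·(16-(48/5))·(2·8·16-(3·8+8)·(16-(48/5)))/(2·16³·200000) = 19/78125 rad
Load 4 — applied couple M₀=15 kN·m at a=12 m (b=L-a=4):
  θ_4 = (R_Ax²/2 - M_Ax)/EI  [x≤a] with R_A=135/128, M_A=75/16 = ((135/128)·(48/5)²/2 - (75/16)·(48/5))/200000 = 9/500000 rad
Superposition: θ = Σ θ_i = 7109/62500000 rad ≈ 0.000114 rad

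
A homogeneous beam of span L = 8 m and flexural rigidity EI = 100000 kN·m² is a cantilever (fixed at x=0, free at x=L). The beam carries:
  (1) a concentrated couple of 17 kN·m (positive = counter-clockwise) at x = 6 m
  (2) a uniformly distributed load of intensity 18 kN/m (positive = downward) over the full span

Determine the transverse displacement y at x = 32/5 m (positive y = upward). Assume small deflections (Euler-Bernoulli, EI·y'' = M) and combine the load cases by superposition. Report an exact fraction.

Load 1 — applied couple M₀=17 kN·m at a=6 m (b=L-a=2):
  y_1 = M₀a(2x-a)/(2EI)  [x>a] = 17·6·(2·(32/5)-6)/(2·100000) = 867/250000 m
Load 2 — uniform load w=18 kN/m over full span:
  y_2 = -wx²(x²-4Lx+6L²)/(24EI) = -18·(32/5)²·((32/5)²-4·8·(32/5)+6·8²)/(24·100000) = -132096/1953125 m
Superposition: y = Σ y_i = -2005161/31250000 m ≈ -0.064165 m

y(32/5) = -2005161/31250000 m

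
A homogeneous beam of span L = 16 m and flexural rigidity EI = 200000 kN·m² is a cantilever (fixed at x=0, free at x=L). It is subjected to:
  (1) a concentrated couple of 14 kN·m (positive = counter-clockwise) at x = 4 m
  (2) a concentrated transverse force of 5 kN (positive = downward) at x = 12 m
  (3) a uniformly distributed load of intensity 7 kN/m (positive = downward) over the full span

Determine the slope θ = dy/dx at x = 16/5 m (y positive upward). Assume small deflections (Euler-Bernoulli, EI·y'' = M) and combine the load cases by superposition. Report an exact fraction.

θ(16/5) = -28753/2343750 rad

Load 1 — applied couple M₀=14 kN·m at a=4 m (b=L-a=12):
  θ_1 = M₀x/EI  [x≤a] = 14·(16/5)/200000 = 7/31250 rad
Load 2 — point force P=5 kN at a=12 m (b=L-a=4):
  θ_2 = -Px(2a-x)/(2EI)  [x≤a] = -5·(16/5)·(2·12-(16/5))/(2·200000) = -13/15625 rad
Load 3 — uniform load w=7 kN/m over full span:
  θ_3 = -wx(x²-3Lx+3L²)/(6EI) = -7·(16/5)·((16/5)²-3·16·(16/5)+3·16²)/(6·200000) = -13664/1171875 rad
Superposition: θ = Σ θ_i = -28753/2343750 rad ≈ -0.012268 rad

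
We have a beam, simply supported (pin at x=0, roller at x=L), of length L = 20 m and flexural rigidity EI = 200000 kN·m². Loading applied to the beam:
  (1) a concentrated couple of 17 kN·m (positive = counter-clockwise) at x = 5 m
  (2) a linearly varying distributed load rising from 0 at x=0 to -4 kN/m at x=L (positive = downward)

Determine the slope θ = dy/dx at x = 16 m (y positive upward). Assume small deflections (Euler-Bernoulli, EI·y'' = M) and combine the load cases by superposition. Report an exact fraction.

θ(16) = -207919/72000000 rad

Load 1 — applied couple M₀=17 kN·m at a=5 m (b=L-a=15):
  θ_1 = (M₀x²/(2L)-M₀(x-a)+C₁)/EI  [x>a] with C₁=M₀(3b²-L²)/(6L)=935/24 = (17·16²/(2·20)-17·(16-5)+(935/24))/200000 = -4709/24000000 rad
Load 2 — triangular load w₀=-4 kN/m (0→w₀ over full span):
  θ_2 = -w₀(7L⁴-30L²x²+15x⁴)/(360LEI) = -(-4)·(7·20⁴-30·20²·16²+15·16⁴)/(360·20·200000) = -757/281250 rad
Superposition: θ = Σ θ_i = -207919/72000000 rad ≈ -0.002888 rad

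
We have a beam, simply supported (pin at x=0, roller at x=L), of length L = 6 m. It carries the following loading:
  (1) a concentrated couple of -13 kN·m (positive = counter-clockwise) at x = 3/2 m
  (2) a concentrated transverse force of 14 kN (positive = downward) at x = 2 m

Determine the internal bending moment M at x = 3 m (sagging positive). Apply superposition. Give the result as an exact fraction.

M(3) = 41/2 kN·m

Load 1 — applied couple M₀=-13 kN·m at a=3/2 m (b=L-a=9/2):
  M_1 = M₀x/L - M₀  [x>a] = (-13)·3/6 - (-13) = 13/2 kN·m
Load 2 — point force P=14 kN at a=2 m (b=L-a=4):
  M_2 = Pa(L-x)/L  [x>a] = 14·2·(6-3)/6 = 14 kN·m
Superposition: M = Σ M_i = 41/2 kN·m ≈ 20.500000 kN·m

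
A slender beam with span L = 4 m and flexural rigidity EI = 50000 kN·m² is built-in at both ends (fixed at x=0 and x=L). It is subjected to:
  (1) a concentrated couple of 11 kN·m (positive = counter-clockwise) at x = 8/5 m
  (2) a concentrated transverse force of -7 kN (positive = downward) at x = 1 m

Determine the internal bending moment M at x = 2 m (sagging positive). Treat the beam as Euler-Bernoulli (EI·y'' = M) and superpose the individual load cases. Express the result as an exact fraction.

M(2) = -211/40 kN·m

Load 1 — applied couple M₀=11 kN·m at a=8/5 m (b=L-a=12/5):
  M_1 = R_Ax - M_A - M₀  [x>a] with R_A=99/25, M_A=33/25 = (99/25)·2 - (33/25) - 11 = -22/5 kN·m
Load 2 — point force P=-7 kN at a=1 m (b=L-a=3):
  M_2 = Pa²(a+3b)(L-x)/L³ - Pa²b/L²  [x>a] = (-7)·1²·(1+3·3)·(4-2)/4³ - (-7)·1²·3/4² = -7/8 kN·m
Superposition: M = Σ M_i = -211/40 kN·m ≈ -5.275000 kN·m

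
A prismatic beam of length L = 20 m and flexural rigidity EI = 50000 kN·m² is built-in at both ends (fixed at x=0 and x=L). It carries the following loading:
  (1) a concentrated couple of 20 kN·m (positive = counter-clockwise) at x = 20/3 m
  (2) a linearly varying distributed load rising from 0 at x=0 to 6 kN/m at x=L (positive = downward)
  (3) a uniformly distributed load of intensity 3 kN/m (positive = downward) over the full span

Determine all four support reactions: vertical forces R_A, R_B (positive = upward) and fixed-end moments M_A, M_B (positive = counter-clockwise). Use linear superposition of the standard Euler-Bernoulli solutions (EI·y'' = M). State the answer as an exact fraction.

R_A = 148/3 kN, M_A = 180 kN·m, R_B = 212/3 kN, M_B = -640/3 kN·m

Load 1 — applied couple M₀=20 kN·m at a=20/3 m (b=L-a=40/3):
  R_A = 6M₀ab/L³ = 6·20·(20/3)·(40/3)/20³ = 4/3 kN
  M_A = M₀b(2a-b)/L² = 20·(40/3)·(2·(20/3)-(40/3))/20² = 0 kN·m
  R_B = -6M₀ab/L³ = -6·20·(20/3)·(40/3)/20³ = -4/3 kN
  M_B = M₀a(2b-a)/L² = 20·(20/3)·(2·(40/3)-(20/3))/20² = 20/3 kN·m
Load 2 — triangular load w₀=6 kN/m (0→w₀ over full span):
  R_A = 3w₀L/20 = 3·6·20/20 = 18 kN
  M_A = w₀L²/30 = 6·20²/30 = 80 kN·m
  R_B = 7w₀L/20 = 7·6·20/20 = 42 kN
  M_B = -w₀L²/20 = -6·20²/20 = -120 kN·m
Load 3 — uniform load w=3 kN/m over full span:
  R_A = wL/2 = 3·20/2 = 30 kN
  M_A = wL²/12 = 3·20²/12 = 100 kN·m
  R_B = wL/2 = 3·20/2 = 30 kN
  M_B = -wL²/12 = -3·20²/12 = -100 kN·m
Superposition: R_A = 148/3 kN, M_A = 180 kN·m, R_B = 212/3 kN, M_B = -640/3 kN·m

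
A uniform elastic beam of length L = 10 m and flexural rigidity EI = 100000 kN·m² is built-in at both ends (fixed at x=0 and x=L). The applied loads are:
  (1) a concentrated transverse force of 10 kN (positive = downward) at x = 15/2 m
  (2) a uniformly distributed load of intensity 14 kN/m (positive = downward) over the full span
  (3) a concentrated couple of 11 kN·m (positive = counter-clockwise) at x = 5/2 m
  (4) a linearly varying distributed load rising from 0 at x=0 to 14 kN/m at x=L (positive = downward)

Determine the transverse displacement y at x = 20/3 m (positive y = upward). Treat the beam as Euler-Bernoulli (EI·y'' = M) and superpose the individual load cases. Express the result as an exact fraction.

Load 1 — point force P=10 kN at a=15/2 m (b=L-a=5/2):
  y_1 = -Pb²x²(3aL-(3a+b)x)/(6L³EI)  [x≤a] = -10·(5/2)²·(20/3)²·(3·(15/2)·10-(3·(15/2)+(5/2))·(20/3))/(6·10³·100000) = -7/25920 m
Load 2 — uniform load w=14 kN/m over full span:
  y_2 = -wx²(L-x)²/(24EI) = -14·(20/3)²·(10-(20/3))²/(24·100000) = -7/2430 m
Load 3 — applied couple M₀=11 kN·m at a=5/2 m (b=L-a=15/2):
  y_3 = (R_Ax³/6 - M_Ax²/2 - M₀(x-a)²/2)/EI  [x>a] with R_A=99/80, M_A=-33/16 = ((99/80)·(20/3)³/6 - (-33/16)·(20/3)²/2 - 11·((20/3)-(5/2))²/2)/100000 = 11/96000 m
Load 4 — triangular load w₀=14 kN/m (0→w₀ over full span):
  y_4 = -w₀x²(L-x)²(x+2L)/(120LEI) = -14·(20/3)²·(10-(20/3))²·((20/3)+2·10)/(120·10·100000) = -28/18225 m
Superposition: y = Σ y_i = -106667/23328000 m ≈ -0.004572 m

y(20/3) = -106667/23328000 m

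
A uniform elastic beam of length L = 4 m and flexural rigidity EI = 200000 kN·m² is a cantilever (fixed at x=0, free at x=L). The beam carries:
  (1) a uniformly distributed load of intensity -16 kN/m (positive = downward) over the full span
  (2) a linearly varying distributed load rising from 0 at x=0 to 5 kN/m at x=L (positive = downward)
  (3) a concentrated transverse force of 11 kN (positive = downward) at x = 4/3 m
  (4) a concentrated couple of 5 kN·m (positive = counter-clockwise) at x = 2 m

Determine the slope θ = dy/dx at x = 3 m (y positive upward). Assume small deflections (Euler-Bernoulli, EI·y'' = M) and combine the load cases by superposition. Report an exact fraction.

θ(3) = 37153/57600000 rad

Load 1 — uniform load w=-16 kN/m over full span:
  θ_1 = -wx(x²-3Lx+3L²)/(6EI) = -(-16)·3·(3²-3·4·3+3·4²)/(6·200000) = 21/25000 rad
Load 2 — triangular load w₀=5 kN/m (0→w₀ over full span):
  θ_2 = (w₀Lx²/4-w₀L²x/3-w₀x⁴/(24L))/EI = (5·4·3²/4-5·4²·3/3-5·3⁴/(24·4))/200000 = -251/1280000 rad
Load 3 — point force P=11 kN at a=4/3 m (b=L-a=8/3):
  θ_3 = -Pa²/(2EI)  [x>a] = -11·(4/3)²/(2·200000) = -11/225000 rad
Load 4 — applied couple M₀=5 kN·m at a=2 m (b=L-a=2):
  θ_4 = M₀a/EI  [x>a] = 5·2/200000 = 1/20000 rad
Superposition: θ = Σ θ_i = 37153/57600000 rad ≈ 0.000645 rad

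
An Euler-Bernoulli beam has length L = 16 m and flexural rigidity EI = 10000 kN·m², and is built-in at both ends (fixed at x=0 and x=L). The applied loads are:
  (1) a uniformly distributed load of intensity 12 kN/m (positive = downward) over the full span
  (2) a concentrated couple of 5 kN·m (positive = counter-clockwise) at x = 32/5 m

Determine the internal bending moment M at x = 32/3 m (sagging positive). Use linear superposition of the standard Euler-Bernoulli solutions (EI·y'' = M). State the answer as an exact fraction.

M(32/3) = 1268/15 kN·m

Load 1 — uniform load w=12 kN/m over full span:
  M_1 = wLx/2 - wL²/12 - wx²/2 = 12·16·(32/3)/2 - 12·16²/12 - 12·(32/3)²/2 = 256/3 kN·m
Load 2 — applied couple M₀=5 kN·m at a=32/5 m (b=L-a=48/5):
  M_2 = R_Ax - M_A - M₀  [x>a] with R_A=9/20, M_A=3/5 = (9/20)·(32/3) - (3/5) - 5 = -4/5 kN·m
Superposition: M = Σ M_i = 1268/15 kN·m ≈ 84.533333 kN·m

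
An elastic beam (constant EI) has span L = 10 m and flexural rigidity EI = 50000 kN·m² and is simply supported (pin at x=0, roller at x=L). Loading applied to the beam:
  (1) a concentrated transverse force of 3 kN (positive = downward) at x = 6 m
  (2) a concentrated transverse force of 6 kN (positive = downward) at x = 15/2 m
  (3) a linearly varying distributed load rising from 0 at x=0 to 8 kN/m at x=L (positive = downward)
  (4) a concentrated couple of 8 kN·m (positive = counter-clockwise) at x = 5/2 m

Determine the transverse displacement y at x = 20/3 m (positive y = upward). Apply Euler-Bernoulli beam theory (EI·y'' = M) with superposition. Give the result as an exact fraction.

y(20/3) = -1662949/145800000 m

Load 1 — point force P=3 kN at a=6 m (b=L-a=4):
  y_1 = -Pa(L-x)(2Lx-a²-x²)/(6LEI)  [x>a] = -3·6·(10-(20/3))·(2·10·(20/3)-6²-(20/3)²)/(6·10·50000) = -119/112500 m
Load 2 — point force P=6 kN at a=15/2 m (b=L-a=5/2):
  y_2 = -Pbx(L²-b²-x²)/(6LEI)  [x≤a] = -6·(5/2)·(20/3)·(10²-(5/2)²-(20/3)²)/(6·10·50000) = -71/43200 m
Load 3 — triangular load w₀=8 kN/m (0→w₀ over full span):
  y_3 = -w₀x(7L⁴-10L²x²+3x⁴)/(360LEI) = -8·(20/3)·(7·10⁴-10·10²·(20/3)²+3·(20/3)⁴)/(360·10·50000) = -34/3645 m
Load 4 — applied couple M₀=8 kN·m at a=5/2 m (b=L-a=15/2):
  y_4 = (M₀x³/(6L)-M₀(x-a)²/2+C₁x)/EI  [x>a] with C₁=M₀(3b²-L²)/(6L)=55/6 = (8·(20/3)³/(6·10)-8·((20/3)-(5/2))²/2+(55/6)·(20/3))/50000 = 101/162000 m
Superposition: y = Σ y_i = -1662949/145800000 m ≈ -0.011406 m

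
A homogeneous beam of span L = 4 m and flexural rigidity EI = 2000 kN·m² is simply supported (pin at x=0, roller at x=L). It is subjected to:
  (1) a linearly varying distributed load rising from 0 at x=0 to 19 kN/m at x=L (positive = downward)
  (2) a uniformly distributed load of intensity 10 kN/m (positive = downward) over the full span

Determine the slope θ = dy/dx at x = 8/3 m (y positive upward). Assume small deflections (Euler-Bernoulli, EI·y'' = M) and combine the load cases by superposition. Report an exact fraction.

Load 1 — triangular load w₀=19 kN/m (0→w₀ over full span):
  θ_1 = -w₀(7L⁴-30L²x²+15x⁴)/(360LEI) = -19·(7·4⁴-30·4²·(8/3)²+15·(8/3)⁴)/(360·4·2000) = 1729/303750 rad
Load 2 — uniform load w=10 kN/m over full span:
  θ_2 = -w(L³-6Lx²+4x³)/(24EI) = -10·(4³-6·4·(8/3)²+4·(8/3)³)/(24·2000) = 13/2025 rad
Superposition: θ = Σ θ_i = 3679/303750 rad ≈ 0.012112 rad

θ(8/3) = 3679/303750 rad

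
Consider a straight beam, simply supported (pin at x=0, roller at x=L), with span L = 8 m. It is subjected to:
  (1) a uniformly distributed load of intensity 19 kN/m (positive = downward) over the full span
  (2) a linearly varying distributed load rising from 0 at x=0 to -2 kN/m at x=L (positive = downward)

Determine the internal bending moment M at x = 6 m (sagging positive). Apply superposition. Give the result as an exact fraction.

M(6) = 107 kN·m

Load 1 — uniform load w=19 kN/m over full span:
  M_1 = wx(L-x)/2 = 19·6·(8-6)/2 = 114 kN·m
Load 2 — triangular load w₀=-2 kN/m (0→w₀ over full span):
  M_2 = w₀Lx/6 - w₀x³/(6L) = (-2)·8·6/6 - (-2)·6³/(6·8) = -7 kN·m
Superposition: M = Σ M_i = 107 kN·m ≈ 107.000000 kN·m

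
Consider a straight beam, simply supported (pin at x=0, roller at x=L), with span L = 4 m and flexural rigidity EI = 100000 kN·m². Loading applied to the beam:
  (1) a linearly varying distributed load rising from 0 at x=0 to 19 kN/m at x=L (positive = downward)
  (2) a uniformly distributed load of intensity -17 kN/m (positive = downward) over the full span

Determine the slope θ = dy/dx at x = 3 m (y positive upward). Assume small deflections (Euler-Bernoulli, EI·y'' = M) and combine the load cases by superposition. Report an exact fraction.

Load 1 — triangular load w₀=19 kN/m (0→w₀ over full span):
  θ_1 = -w₀(7L⁴-30L²x²+15x⁴)/(360LEI) = -19·(7·4⁴-30·4²·3²+15·3⁴)/(360·4·100000) = 24947/144000000 rad
Load 2 — uniform load w=-17 kN/m over full span:
  θ_2 = -w(L³-6Lx²+4x³)/(24EI) = -(-17)·(4³-6·4·3²+4·3³)/(24·100000) = -187/600000 rad
Superposition: θ = Σ θ_i = -19933/144000000 rad ≈ -0.000138 rad

θ(3) = -19933/144000000 rad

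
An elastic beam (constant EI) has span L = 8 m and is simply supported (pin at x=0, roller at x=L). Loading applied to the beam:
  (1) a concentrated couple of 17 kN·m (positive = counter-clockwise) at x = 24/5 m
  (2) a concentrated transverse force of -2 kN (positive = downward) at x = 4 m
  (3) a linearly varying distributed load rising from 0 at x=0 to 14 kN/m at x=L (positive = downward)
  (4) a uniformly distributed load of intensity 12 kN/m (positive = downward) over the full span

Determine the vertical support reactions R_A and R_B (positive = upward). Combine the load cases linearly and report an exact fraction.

R_A = 1627/24 kN, R_B = 1973/24 kN

Load 1 — applied couple M₀=17 kN·m at a=24/5 m (b=L-a=16/5):
  R_A = M₀/L = 17/8 kN
  R_B = -M₀/L = -17/8 kN
Load 2 — point force P=-2 kN at a=4 m (b=L-a=4):
  R_A = Pb/L = (-2)·4/8 = -1 kN
  R_B = Pa/L = (-2)·4/8 = -1 kN
Load 3 — triangular load w₀=14 kN/m (0→w₀ over full span):
  R_A = w₀L/6 = 14·8/6 = 56/3 kN
  R_B = w₀L/3 = 14·8/3 = 112/3 kN
Load 4 — uniform load w=12 kN/m over full span:
  R_A = wL/2 = 12·8/2 = 48 kN
  R_B = wL/2 = 12·8/2 = 48 kN
Superposition: R_A = 1627/24 kN, R_B = 1973/24 kN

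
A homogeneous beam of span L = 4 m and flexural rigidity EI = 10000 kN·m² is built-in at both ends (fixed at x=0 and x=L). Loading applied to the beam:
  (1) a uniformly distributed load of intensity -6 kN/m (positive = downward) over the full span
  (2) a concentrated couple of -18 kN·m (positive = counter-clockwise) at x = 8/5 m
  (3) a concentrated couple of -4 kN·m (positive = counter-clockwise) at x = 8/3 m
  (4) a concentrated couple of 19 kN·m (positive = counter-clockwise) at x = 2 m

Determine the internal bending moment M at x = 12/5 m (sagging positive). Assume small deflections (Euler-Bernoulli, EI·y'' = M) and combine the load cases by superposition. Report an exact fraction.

M(12/5) = -11143/1500 kN·m

Load 1 — uniform load w=-6 kN/m over full span:
  M_1 = wLx/2 - wL²/12 - wx²/2 = (-6)·4·(12/5)/2 - (-6)·4²/12 - (-6)·(12/5)²/2 = -88/25 kN·m
Load 2 — applied couple M₀=-18 kN·m at a=8/5 m (b=L-a=12/5):
  M_2 = R_Ax - M_A - M₀  [x>a] with R_A=-162/25, M_A=-54/25 = (-162/25)·(12/5) - (-54/25) - (-18) = 576/125 kN·m
Load 3 — applied couple M₀=-4 kN·m at a=8/3 m (b=L-a=4/3):
  M_3 = R_Ax - M_A  [x≤a] with R_A=-4/3, M_A=-4/3 = (-4/3)·(12/5) - (-4/3) = -28/15 kN·m
Load 4 — applied couple M₀=19 kN·m at a=2 m (b=L-a=2):
  M_4 = R_Ax - M_A - M₀  [x>a] with R_A=57/8, M_A=19/4 = (57/8)·(12/5) - (19/4) - 19 = -133/20 kN·m
Superposition: M = Σ M_i = -11143/1500 kN·m ≈ -7.428667 kN·m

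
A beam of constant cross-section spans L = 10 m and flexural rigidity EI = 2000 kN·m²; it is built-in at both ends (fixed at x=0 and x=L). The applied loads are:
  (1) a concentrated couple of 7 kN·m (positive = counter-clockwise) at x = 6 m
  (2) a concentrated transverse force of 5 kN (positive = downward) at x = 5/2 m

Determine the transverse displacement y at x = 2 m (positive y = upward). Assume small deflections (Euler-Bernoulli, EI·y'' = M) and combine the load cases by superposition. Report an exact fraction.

Load 1 — applied couple M₀=7 kN·m at a=6 m (b=L-a=4):
  y_1 = (R_Ax³/6 - M_Ax²/2)/EI  [x≤a] with R_A=126/125, M_A=56/25 = ((126/125)·2³/6 - (56/25)·2²/2)/2000 = -49/31250 m
Load 2 — point force P=5 kN at a=5/2 m (b=L-a=15/2):
  y_2 = -Pb²x²(3aL-(3a+b)x)/(6L³EI)  [x≤a] = -5·(15/2)²·2²·(3·(5/2)·10-(3·(5/2)+(15/2))·2)/(6·10³·2000) = -27/6400 m
Superposition: y = Σ y_i = -23147/4000000 m ≈ -0.005787 m

y(2) = -23147/4000000 m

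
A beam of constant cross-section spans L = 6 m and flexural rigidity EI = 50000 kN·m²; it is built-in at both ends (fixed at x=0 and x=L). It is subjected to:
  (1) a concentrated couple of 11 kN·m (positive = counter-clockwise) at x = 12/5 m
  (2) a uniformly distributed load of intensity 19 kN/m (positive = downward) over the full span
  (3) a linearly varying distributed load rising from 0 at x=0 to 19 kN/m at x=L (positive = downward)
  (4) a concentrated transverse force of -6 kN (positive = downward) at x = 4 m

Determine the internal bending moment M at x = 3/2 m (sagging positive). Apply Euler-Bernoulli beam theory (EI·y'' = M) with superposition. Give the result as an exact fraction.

Load 1 — applied couple M₀=11 kN·m at a=12/5 m (b=L-a=18/5):
  M_1 = R_Ax - M_A  [x≤a] with R_A=66/25, M_A=33/25 = (66/25)·(3/2) - (33/25) = 66/25 kN·m
Load 2 — uniform load w=19 kN/m over full span:
  M_2 = wLx/2 - wL²/12 - wx²/2 = 19·6·(3/2)/2 - 19·6²/12 - 19·(3/2)²/2 = 57/8 kN·m
Load 3 — triangular load w₀=19 kN/m (0→w₀ over full span):
  M_3 = 3w₀Lx/20 - w₀L²/30 - w₀x³/(6L) = 3·19·6·(3/2)/20 - 19·6²/30 - 19·(3/2)³/(6·6) = 171/160 kN·m
Load 4 — point force P=-6 kN at a=4 m (b=L-a=2):
  M_4 = Pb²(3a+b)x/L³ - Pab²/L²  [x≤a] = (-6)·2²·(3·4+2)·(3/2)/6³ - (-6)·4·2²/6² = 1/3 kN·m
Superposition: M = Σ M_i = 26801/2400 kN·m ≈ 11.167083 kN·m

M(3/2) = 26801/2400 kN·m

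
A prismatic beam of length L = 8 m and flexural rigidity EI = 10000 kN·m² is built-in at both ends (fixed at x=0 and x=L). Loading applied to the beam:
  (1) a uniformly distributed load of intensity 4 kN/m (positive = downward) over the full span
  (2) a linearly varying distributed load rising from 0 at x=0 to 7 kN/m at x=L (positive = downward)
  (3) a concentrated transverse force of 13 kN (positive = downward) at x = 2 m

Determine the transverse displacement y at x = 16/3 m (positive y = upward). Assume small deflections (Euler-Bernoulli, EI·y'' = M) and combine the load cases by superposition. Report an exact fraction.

Load 1 — uniform load w=4 kN/m over full span:
  y_1 = -wx²(L-x)²/(24EI) = -4·(16/3)²·(8-(16/3))²/(24·10000) = -512/151875 m
Load 2 — triangular load w₀=7 kN/m (0→w₀ over full span):
  y_2 = -w₀x²(L-x)²(x+2L)/(120LEI) = -7·(16/3)²·(8-(16/3))²·((16/3)+2·8)/(120·8·10000) = -7168/2278125 m
Load 3 — point force P=13 kN at a=2 m (b=L-a=6):
  y_3 = -Pa²(L-x)²(3bL-(3b+a)(L-x))/(6L³EI)  [x>a] = -13·2²·(8-(16/3))²·(3·6·8-(3·6+2)·(8-(16/3)))/(6·8³·10000) = -221/202500 m
Superposition: y = Σ y_i = -69337/9112500 m ≈ -0.007609 m

y(16/3) = -69337/9112500 m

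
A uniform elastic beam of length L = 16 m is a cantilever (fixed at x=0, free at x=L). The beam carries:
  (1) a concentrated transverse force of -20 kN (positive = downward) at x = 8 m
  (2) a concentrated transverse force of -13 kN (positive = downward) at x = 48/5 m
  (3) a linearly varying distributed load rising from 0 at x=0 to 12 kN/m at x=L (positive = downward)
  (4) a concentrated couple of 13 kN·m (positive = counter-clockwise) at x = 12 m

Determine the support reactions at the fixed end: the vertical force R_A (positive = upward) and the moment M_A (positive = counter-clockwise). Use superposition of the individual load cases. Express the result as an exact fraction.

Load 1 — point force P=-20 kN at a=8 m (b=L-a=8):
  R_A = P = (-20) = -20 kN
  M_A = Pa = (-20)·8 = -160 kN·m
Load 2 — point force P=-13 kN at a=48/5 m (b=L-a=32/5):
  R_A = P = (-13) = -13 kN
  M_A = Pa = (-13)·(48/5) = -624/5 kN·m
Load 3 — triangular load w₀=12 kN/m (0→w₀ over full span):
  R_A = w₀L/2 = 12·16/2 = 96 kN
  M_A = w₀L²/3 = 12·16²/3 = 1024 kN·m
Load 4 — applied couple M₀=13 kN·m at a=12 m (b=L-a=4):
  R_A = 0 kN
  M_A = -M₀ = -13 kN·m
Superposition: R_A = 63 kN, M_A = 3631/5 kN·m

R_A = 63 kN, M_A = 3631/5 kN·m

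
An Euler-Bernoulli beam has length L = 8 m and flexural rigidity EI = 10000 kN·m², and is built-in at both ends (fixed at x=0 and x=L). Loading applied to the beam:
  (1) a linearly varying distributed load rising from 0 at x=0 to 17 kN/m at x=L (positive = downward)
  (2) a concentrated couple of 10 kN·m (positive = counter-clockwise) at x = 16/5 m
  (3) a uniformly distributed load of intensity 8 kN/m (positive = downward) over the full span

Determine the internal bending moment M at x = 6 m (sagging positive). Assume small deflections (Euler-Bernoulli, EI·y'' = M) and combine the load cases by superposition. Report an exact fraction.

Load 1 — triangular load w₀=17 kN/m (0→w₀ over full span):
  M_1 = 3w₀Lx/20 - w₀L²/30 - w₀x³/(6L) = 3·17·8·6/20 - 17·8²/30 - 17·6³/(6·8) = 289/30 kN·m
Load 2 — applied couple M₀=10 kN·m at a=16/5 m (b=L-a=24/5):
  M_2 = R_Ax - M_A - M₀  [x>a] with R_A=9/5, M_A=6/5 = (9/5)·6 - (6/5) - 10 = -2/5 kN·m
Load 3 — uniform load w=8 kN/m over full span:
  M_3 = wLx/2 - wL²/12 - wx²/2 = 8·8·6/2 - 8·8²/12 - 8·6²/2 = 16/3 kN·m
Superposition: M = Σ M_i = 437/30 kN·m ≈ 14.566667 kN·m

M(6) = 437/30 kN·m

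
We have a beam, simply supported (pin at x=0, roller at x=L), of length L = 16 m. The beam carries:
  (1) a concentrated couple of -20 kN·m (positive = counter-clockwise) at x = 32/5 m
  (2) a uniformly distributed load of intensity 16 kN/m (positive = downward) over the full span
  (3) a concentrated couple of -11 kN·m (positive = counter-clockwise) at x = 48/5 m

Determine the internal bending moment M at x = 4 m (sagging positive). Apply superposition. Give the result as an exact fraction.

M(4) = 1505/4 kN·m

Load 1 — applied couple M₀=-20 kN·m at a=32/5 m (b=L-a=48/5):
  M_1 = M₀x/L  [x≤a] = (-20)·4/16 = -5 kN·m
Load 2 — uniform load w=16 kN/m over full span:
  M_2 = wx(L-x)/2 = 16·4·(16-4)/2 = 384 kN·m
Load 3 — applied couple M₀=-11 kN·m at a=48/5 m (b=L-a=32/5):
  M_3 = M₀x/L  [x≤a] = (-11)·4/16 = -11/4 kN·m
Superposition: M = Σ M_i = 1505/4 kN·m ≈ 376.250000 kN·m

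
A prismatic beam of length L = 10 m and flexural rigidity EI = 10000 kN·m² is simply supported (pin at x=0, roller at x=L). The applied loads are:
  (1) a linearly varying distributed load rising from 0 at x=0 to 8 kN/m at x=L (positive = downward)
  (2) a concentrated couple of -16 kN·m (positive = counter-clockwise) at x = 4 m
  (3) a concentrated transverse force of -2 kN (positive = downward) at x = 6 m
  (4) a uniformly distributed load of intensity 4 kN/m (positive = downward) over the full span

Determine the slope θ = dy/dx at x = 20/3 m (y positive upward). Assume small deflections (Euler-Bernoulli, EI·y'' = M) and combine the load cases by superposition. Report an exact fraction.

θ(20/3) = 23387/1518750 rad

Load 1 — triangular load w₀=8 kN/m (0→w₀ over full span):
  θ_1 = -w₀(7L⁴-30L²x²+15x⁴)/(360LEI) = -8·(7·10⁴-30·10²·(20/3)²+15·(20/3)⁴)/(360·10·10000) = 91/12150 rad
Load 2 — applied couple M₀=-16 kN·m at a=4 m (b=L-a=6):
  θ_2 = (M₀x²/(2L)-M₀(x-a)+C₁)/EI  [x>a] with C₁=M₀(3b²-L²)/(6L)=-32/15 = ((-16)·(20/3)²/(2·10)-(-16)·((20/3)-4)+(-32/15))/10000 = 14/28125 rad
Load 3 — point force P=-2 kN at a=6 m (b=L-a=4):
  θ_3 = -Pa(2L²-6Lx+3x²+a²)/(6LEI)  [x>a] = -(-2)·6·(2·10²-6·10·(20/3)+3·(20/3)²+6²)/(6·10·10000) = -23/37500 rad
Load 4 — uniform load w=4 kN/m over full span:
  θ_4 = -w(L³-6Lx²+4x³)/(24EI) = -4·(10³-6·10·(20/3)²+4·(20/3)³)/(24·10000) = 13/1620 rad
Superposition: θ = Σ θ_i = 23387/1518750 rad ≈ 0.015399 rad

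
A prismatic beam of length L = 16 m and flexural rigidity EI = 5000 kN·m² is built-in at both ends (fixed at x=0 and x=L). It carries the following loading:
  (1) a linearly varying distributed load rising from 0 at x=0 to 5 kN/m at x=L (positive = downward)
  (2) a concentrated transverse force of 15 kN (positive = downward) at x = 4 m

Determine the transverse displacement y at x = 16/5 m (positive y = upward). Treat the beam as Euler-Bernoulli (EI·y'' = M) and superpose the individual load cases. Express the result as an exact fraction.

y(16/5) = -301724/5859375 m

Load 1 — triangular load w₀=5 kN/m (0→w₀ over full span):
  y_1 = -w₀x²(L-x)²(x+2L)/(120LEI) = -5·(16/5)²·(16-(16/5))²·((16/5)+2·16)/(120·16·5000) = -180224/5859375 m
Load 2 — point force P=15 kN at a=4 m (b=L-a=12):
  y_2 = -Pb²x²(3aL-(3a+b)x)/(6L³EI)  [x≤a] = -15·12²·(16/5)²·(3·4·16-(3·4+12)·(16/5))/(6·16³·5000) = -324/15625 m
Superposition: y = Σ y_i = -301724/5859375 m ≈ -0.051494 m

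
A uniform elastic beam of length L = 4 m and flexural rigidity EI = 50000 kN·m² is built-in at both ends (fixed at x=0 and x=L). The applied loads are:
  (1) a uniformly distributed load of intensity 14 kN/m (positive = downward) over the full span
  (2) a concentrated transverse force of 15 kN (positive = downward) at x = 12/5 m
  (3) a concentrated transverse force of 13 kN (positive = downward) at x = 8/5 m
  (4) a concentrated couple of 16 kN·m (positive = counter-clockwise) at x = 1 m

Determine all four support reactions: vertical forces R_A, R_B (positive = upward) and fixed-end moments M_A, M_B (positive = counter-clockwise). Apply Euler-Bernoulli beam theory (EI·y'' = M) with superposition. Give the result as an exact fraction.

Load 1 — uniform load w=14 kN/m over full span:
  R_A = wL/2 = 14·4/2 = 28 kN
  M_A = wL²/12 = 14·4²/12 = 56/3 kN·m
  R_B = wL/2 = 14·4/2 = 28 kN
  M_B = -wL²/12 = -14·4²/12 = -56/3 kN·m
Load 2 — point force P=15 kN at a=12/5 m (b=L-a=8/5):
  R_A = Pb²(3a+b)/L³ = 15·(8/5)²·(3·(12/5)+(8/5))/4³ = 132/25 kN
  M_A = Pab²/L² = 15·(12/5)·(8/5)²/4² = 144/25 kN·m
  R_B = Pa²(a+3b)/L³ = 15·(12/5)²·((12/5)+3·(8/5))/4³ = 243/25 kN
  M_B = -Pa²b/L² = -15·(12/5)²·(8/5)/4² = -216/25 kN·m
Load 3 — point force P=13 kN at a=8/5 m (b=L-a=12/5):
  R_A = Pb²(3a+b)/L³ = 13·(12/5)²·(3·(8/5)+(12/5))/4³ = 1053/125 kN
  M_A = Pab²/L² = 13·(8/5)·(12/5)²/4² = 936/125 kN·m
  R_B = Pa²(a+3b)/L³ = 13·(8/5)²·((8/5)+3·(12/5))/4³ = 572/125 kN
  M_B = -Pa²b/L² = -13·(8/5)²·(12/5)/4² = -624/125 kN·m
Load 4 — applied couple M₀=16 kN·m at a=1 m (b=L-a=3):
  R_A = 6M₀ab/L³ = 6·16·1·3/4³ = 9/2 kN
  M_A = M₀b(2a-b)/L² = 16·3·(2·1-3)/4² = -3 kN·m
  R_B = -6M₀ab/L³ = -6·16·1·3/4³ = -9/2 kN
  M_B = M₀a(2b-a)/L² = 16·1·(2·3-1)/4² = 5 kN·m
Superposition: R_A = 11551/250 kN, M_A = 10843/375 kN·m, R_B = 9449/250 kN, M_B = -10237/375 kN·m

R_A = 11551/250 kN, M_A = 10843/375 kN·m, R_B = 9449/250 kN, M_B = -10237/375 kN·m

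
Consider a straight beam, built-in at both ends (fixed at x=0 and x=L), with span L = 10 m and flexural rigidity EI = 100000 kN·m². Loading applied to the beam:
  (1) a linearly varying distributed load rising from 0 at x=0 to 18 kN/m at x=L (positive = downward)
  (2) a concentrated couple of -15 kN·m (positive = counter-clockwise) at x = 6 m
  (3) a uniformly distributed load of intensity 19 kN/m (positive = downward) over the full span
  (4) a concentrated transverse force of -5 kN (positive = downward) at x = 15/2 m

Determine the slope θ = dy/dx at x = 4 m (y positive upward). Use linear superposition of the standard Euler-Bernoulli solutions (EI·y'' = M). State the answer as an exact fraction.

θ(4) = -22831/20000000 rad

Load 1 — triangular load w₀=18 kN/m (0→w₀ over full span):
  θ_1 = -w₀(2x(L-x)(L-2x)(x+2L)+x²(L-x)²)/(120LEI) = -18·(2·4·(10-4)·(10-2·4)·(4+2·10)+4²·(10-4)²)/(120·10·100000) = -27/62500 rad
Load 2 — applied couple M₀=-15 kN·m at a=6 m (b=L-a=4):
  θ_2 = (R_Ax²/2 - M_Ax)/EI  [x≤a] with R_A=-54/25, M_A=-24/5 = ((-54/25)·4²/2 - (-24/5)·4)/100000 = 3/156250 rad
Load 3 — uniform load w=19 kN/m over full span:
  θ_3 = -wx(L-x)(L-2x)/(12EI) = -19·4·(10-4)·(10-2·4)/(12·100000) = -19/25000 rad
Load 4 — point force P=-5 kN at a=15/2 m (b=L-a=5/2):
  θ_4 = -Pb²x(2aL-(3a+b)x)/(2L³EI)  [x≤a] = -(-5)·(5/2)²·4·(2·(15/2)·10-(3·(15/2)+(5/2))·4)/(2·10³·100000) = 1/32000 rad
Superposition: θ = Σ θ_i = -22831/20000000 rad ≈ -0.001142 rad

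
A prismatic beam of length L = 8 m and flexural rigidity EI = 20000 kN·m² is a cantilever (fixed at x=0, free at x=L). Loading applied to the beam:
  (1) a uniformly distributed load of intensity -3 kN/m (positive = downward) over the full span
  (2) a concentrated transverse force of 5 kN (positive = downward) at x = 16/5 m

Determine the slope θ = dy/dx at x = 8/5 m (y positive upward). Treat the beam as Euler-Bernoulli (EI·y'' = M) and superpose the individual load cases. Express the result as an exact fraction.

Load 1 — uniform load w=-3 kN/m over full span:
  θ_1 = -wx(x²-3Lx+3L²)/(6EI) = -(-3)·(8/5)·((8/5)²-3·8·(8/5)+3·8²)/(6·20000) = 488/78125 rad
Load 2 — point force P=5 kN at a=16/5 m (b=L-a=24/5):
  θ_2 = -Px(2a-x)/(2EI)  [x≤a] = -5·(8/5)·(2·(16/5)-(8/5))/(2·20000) = -3/3125 rad
Superposition: θ = Σ θ_i = 413/78125 rad ≈ 0.005286 rad

θ(8/5) = 413/78125 rad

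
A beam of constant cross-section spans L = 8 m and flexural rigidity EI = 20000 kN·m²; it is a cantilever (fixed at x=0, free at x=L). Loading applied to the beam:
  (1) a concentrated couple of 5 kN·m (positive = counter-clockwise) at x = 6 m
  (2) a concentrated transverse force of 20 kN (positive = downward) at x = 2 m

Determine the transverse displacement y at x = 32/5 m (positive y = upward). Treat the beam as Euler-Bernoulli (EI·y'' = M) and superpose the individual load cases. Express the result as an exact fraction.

Load 1 — applied couple M₀=5 kN·m at a=6 m (b=L-a=2):
  y_1 = M₀a(2x-a)/(2EI)  [x>a] = 5·6·(2·(32/5)-6)/(2·20000) = 51/10000 m
Load 2 — point force P=20 kN at a=2 m (b=L-a=6):
  y_2 = -Pa²(3x-a)/(6EI)  [x>a] = -20·2²·(3·(32/5)-2)/(6·20000) = -43/3750 m
Superposition: y = Σ y_i = -191/30000 m ≈ -0.006367 m

y(32/5) = -191/30000 m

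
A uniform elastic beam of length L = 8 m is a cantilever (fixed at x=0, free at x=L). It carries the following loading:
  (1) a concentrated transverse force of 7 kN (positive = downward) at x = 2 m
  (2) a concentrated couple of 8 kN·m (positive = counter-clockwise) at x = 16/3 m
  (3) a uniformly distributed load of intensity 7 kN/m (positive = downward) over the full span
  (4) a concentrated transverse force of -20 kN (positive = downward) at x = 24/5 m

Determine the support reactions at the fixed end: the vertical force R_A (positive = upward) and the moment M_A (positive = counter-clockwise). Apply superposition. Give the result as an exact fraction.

Load 1 — point force P=7 kN at a=2 m (b=L-a=6):
  R_A = P = 7 kN
  M_A = Pa = 7·2 = 14 kN·m
Load 2 — applied couple M₀=8 kN·m at a=16/3 m (b=L-a=8/3):
  R_A = 0 kN
  M_A = -M₀ = -8 kN·m
Load 3 — uniform load w=7 kN/m over full span:
  R_A = wL = 7·8 = 56 kN
  M_A = wL²/2 = 7·8²/2 = 224 kN·m
Load 4 — point force P=-20 kN at a=24/5 m (b=L-a=16/5):
  R_A = P = (-20) = -20 kN
  M_A = Pa = (-20)·(24/5) = -96 kN·m
Superposition: R_A = 43 kN, M_A = 134 kN·m

R_A = 43 kN, M_A = 134 kN·m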